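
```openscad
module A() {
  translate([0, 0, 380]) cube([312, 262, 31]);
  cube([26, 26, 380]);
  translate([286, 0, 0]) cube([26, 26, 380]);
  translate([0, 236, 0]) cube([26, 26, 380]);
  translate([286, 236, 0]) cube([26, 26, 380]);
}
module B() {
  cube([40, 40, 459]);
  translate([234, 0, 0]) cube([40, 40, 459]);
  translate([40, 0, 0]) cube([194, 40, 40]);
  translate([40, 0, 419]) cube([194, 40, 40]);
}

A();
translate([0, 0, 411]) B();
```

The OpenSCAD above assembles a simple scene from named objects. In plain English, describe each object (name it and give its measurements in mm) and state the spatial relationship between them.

A is a four-legged stool. The seat is a 312×262×31 mm slab whose top surface is at z = 411 mm; four square legs, each 26×26 mm in cross-section, run from the floor (z = 0) to the underside of the seat, each flush with a corner of the seat.

B is a picture frame with a 194×379 mm rectangular opening (x by z) and a uniform 40 mm border on every side. Frame depth is 40 mm along y. It is built from two vertical stiles running the full outside height and two horizontal rails spanning the gap between the stiles.

The picture frame is on top of the stool.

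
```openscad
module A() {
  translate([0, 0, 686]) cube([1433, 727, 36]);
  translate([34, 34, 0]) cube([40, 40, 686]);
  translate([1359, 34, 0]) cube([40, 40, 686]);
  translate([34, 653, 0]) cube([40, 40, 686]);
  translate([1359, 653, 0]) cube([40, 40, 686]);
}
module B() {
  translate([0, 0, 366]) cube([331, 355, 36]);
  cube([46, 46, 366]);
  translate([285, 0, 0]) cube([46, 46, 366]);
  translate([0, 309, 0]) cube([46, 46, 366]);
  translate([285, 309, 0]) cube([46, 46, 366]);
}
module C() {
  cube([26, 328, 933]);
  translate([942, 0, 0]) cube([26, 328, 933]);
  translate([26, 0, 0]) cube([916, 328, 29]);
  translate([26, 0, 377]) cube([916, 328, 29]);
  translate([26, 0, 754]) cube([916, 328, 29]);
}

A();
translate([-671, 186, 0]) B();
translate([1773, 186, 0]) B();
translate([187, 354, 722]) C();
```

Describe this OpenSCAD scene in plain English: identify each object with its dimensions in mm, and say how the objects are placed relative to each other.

A is a rectangular dining table. The top is 1433×727×36 mm with its upper surface at z = 722 mm. It stands on four 40×40 mm square legs, each inset 34 mm from the nearest pair of top edges, running from the floor to the underside of the top.

B is a four-legged stool. The seat is a 331×355×36 mm slab whose top surface is at z = 402 mm; four square legs, each 46×46 mm in cross-section, run from the floor (z = 0) to the underside of the seat, each flush with a corner of the seat.

C is a bookshelf 968 mm wide overall, 328 mm deep and 933 mm tall. The two sides are 26 mm thick vertical panels. 3 horizontal shelves of 29 mm thickness span between the inner faces of the sides; the lowest shelf sits on the floor and shelves are stacked with a clear vertical gap of 348 mm between each pair.

Two stools sit around the table at the −x, +x sides. The bookshelf is on top of the table.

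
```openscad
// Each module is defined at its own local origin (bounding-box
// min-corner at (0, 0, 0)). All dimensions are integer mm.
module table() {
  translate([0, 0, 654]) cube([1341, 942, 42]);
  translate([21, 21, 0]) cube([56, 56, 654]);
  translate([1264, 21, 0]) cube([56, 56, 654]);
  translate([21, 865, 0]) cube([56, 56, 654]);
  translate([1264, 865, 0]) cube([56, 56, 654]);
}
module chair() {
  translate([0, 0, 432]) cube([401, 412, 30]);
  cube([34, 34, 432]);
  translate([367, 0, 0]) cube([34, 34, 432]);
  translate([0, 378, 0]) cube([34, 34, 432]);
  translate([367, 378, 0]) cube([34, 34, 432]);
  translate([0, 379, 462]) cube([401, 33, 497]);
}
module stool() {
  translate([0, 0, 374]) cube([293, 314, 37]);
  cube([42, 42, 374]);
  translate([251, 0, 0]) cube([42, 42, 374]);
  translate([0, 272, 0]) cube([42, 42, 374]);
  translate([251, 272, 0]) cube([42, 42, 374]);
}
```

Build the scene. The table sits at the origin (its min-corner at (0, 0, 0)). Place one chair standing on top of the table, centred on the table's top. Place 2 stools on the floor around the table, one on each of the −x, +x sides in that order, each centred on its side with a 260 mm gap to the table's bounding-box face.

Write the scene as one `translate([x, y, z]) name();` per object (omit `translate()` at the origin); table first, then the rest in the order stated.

table();
translate([470, 265, 696]) chair();
translate([-553, 314, 0]) stool();
translate([1601, 314, 0]) stool();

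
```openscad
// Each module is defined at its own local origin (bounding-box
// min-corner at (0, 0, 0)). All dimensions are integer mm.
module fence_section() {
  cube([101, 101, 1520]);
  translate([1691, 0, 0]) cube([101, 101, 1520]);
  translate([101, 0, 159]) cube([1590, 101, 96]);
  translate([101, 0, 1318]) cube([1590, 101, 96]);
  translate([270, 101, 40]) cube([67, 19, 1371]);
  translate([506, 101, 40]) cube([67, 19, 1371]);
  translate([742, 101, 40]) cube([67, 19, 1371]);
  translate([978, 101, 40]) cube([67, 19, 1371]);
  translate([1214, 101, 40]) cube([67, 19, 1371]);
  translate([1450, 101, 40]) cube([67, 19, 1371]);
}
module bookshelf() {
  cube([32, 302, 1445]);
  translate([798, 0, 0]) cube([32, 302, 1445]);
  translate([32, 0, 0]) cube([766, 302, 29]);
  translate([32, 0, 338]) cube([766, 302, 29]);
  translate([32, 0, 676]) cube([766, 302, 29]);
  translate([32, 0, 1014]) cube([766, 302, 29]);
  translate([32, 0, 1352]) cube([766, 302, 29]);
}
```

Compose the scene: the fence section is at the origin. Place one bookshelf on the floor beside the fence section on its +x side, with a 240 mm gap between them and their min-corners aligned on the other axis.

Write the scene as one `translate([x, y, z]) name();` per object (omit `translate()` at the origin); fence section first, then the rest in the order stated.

fence_section();
translate([2032, 0, 0]) bookshelf();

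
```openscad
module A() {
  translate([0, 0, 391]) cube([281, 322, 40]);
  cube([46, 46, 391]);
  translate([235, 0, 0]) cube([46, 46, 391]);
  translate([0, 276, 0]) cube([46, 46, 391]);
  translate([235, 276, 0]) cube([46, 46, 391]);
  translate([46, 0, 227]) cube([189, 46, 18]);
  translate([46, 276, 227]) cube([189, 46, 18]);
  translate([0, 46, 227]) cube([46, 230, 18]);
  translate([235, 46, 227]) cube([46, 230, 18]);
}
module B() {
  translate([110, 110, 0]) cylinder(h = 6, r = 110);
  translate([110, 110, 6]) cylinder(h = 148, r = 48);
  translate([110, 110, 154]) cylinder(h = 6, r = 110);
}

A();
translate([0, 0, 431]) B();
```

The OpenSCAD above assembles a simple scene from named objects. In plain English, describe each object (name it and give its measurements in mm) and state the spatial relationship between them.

A is a four-legged stool. The seat is 281×322 mm, 40 mm thick, top at z = 431 mm. It stands on four square legs, each 46×46 mm in cross-section, from z = 0 to the seat underside, each flush with a corner of the seat. Four stretchers, 46 mm wide and 18 mm tall, connect adjacent legs with their undersides at z = 227 mm, each running between the inner faces of the legs it joins and aligned with the legs' outer faces on the other axis.

B is a spool: two coaxial disc flanges of radius 110 mm and thickness 6 mm, joined by a core cylinder of radius 48 mm and height 148 mm. The lower flange rests on z = 0 and the three cylinders share a vertical axis.

The spool is on top of the stool.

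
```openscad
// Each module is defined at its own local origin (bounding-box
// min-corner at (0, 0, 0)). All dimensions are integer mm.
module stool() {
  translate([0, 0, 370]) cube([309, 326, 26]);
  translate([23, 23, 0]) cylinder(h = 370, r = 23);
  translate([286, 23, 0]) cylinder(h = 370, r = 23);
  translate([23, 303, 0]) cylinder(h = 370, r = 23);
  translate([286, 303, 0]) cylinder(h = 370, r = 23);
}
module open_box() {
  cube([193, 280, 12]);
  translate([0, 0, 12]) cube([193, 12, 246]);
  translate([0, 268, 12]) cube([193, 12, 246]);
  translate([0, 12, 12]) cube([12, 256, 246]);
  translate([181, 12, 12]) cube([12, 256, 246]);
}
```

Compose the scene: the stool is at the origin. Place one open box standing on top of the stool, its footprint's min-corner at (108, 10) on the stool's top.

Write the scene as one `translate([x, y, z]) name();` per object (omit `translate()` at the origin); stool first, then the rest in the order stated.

stool();
translate([108, 10, 396]) open_box();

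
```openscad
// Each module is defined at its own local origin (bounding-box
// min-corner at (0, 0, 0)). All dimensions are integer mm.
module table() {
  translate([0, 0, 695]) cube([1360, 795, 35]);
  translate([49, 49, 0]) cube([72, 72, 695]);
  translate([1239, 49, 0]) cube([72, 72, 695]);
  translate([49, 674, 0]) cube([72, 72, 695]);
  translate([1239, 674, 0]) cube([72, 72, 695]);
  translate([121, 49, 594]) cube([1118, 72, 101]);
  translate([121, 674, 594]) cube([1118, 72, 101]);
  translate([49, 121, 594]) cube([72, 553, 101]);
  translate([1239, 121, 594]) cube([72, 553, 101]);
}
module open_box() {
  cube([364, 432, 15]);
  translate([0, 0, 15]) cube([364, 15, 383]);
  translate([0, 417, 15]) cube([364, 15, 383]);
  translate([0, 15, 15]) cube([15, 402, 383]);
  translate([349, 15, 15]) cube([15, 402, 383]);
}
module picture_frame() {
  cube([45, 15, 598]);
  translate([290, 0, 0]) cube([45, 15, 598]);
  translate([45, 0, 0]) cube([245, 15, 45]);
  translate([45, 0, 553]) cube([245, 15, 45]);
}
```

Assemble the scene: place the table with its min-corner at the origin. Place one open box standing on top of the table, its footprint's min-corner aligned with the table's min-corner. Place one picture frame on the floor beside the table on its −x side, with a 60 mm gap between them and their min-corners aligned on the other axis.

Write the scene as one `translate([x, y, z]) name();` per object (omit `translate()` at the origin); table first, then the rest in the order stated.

table();
translate([0, 0, 730]) open_box();
translate([-395, 0, 0]) picture_frame();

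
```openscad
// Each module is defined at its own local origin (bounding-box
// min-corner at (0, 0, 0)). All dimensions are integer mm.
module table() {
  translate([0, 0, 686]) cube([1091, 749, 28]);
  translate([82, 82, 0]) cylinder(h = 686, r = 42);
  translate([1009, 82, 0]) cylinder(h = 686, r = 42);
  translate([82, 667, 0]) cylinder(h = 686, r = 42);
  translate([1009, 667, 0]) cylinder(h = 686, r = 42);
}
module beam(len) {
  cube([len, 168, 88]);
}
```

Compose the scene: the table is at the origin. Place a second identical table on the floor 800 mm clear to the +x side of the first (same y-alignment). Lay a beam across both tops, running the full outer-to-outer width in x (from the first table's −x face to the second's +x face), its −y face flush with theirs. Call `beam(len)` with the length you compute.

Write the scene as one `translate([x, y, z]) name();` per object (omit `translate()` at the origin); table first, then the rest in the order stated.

table();
translate([1891, 0, 0]) table();
translate([0, 0, 714]) beam(2982);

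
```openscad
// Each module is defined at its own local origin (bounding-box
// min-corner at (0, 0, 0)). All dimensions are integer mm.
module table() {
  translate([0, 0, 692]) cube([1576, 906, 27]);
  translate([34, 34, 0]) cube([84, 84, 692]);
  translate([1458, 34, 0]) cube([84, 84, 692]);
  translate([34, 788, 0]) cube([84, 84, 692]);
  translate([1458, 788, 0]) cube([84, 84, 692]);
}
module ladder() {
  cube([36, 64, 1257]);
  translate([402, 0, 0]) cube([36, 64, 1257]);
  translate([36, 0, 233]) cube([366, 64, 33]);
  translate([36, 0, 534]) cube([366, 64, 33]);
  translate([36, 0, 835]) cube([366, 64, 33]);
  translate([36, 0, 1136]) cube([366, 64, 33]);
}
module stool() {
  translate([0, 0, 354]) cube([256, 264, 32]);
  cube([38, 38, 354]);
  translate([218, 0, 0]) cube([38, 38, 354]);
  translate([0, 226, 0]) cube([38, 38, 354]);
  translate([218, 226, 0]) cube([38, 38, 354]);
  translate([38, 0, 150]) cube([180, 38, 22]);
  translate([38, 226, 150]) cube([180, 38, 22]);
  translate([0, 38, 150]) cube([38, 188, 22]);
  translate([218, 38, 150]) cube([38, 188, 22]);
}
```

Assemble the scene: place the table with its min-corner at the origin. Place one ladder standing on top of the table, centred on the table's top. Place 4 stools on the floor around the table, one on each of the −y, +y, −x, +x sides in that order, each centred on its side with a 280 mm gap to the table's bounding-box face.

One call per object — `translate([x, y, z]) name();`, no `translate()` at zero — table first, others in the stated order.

table();
translate([569, 421, 719]) ladder();
translate([660, -544, 0]) stool();
translate([660, 1186, 0]) stool();
translate([-536, 321, 0]) stool();
translate([1856, 321, 0]) stool();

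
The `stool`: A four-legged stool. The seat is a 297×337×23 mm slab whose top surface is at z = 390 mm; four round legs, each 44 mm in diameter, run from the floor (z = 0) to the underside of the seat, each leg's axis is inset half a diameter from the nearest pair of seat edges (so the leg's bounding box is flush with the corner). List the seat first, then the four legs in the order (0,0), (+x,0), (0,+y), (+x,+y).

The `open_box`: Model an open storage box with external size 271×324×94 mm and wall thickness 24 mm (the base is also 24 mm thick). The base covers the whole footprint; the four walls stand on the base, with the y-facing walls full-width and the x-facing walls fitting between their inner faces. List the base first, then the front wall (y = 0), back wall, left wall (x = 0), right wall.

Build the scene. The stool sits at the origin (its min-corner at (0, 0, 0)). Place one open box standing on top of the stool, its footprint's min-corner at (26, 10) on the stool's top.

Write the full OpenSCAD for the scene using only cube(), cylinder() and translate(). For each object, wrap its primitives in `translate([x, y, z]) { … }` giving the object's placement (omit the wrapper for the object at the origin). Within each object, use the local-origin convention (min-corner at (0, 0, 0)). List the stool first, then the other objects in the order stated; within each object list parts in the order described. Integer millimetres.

translate([0, 0, 367]) cube([297, 337, 23]);
translate([22, 22, 0]) cylinder(h = 367, r = 22);
translate([275, 22, 0]) cylinder(h = 367, r = 22);
translate([22, 315, 0]) cylinder(h = 367, r = 22);
translate([275, 315, 0]) cylinder(h = 367, r = 22);
translate([26, 10, 390]) {
  cube([271, 324, 24]);
  translate([0, 0, 24]) cube([271, 24, 70]);
  translate([0, 300, 24]) cube([271, 24, 70]);
  translate([0, 24, 24]) cube([24, 276, 70]);
  translate([247, 24, 24]) cube([24, 276, 70]);
}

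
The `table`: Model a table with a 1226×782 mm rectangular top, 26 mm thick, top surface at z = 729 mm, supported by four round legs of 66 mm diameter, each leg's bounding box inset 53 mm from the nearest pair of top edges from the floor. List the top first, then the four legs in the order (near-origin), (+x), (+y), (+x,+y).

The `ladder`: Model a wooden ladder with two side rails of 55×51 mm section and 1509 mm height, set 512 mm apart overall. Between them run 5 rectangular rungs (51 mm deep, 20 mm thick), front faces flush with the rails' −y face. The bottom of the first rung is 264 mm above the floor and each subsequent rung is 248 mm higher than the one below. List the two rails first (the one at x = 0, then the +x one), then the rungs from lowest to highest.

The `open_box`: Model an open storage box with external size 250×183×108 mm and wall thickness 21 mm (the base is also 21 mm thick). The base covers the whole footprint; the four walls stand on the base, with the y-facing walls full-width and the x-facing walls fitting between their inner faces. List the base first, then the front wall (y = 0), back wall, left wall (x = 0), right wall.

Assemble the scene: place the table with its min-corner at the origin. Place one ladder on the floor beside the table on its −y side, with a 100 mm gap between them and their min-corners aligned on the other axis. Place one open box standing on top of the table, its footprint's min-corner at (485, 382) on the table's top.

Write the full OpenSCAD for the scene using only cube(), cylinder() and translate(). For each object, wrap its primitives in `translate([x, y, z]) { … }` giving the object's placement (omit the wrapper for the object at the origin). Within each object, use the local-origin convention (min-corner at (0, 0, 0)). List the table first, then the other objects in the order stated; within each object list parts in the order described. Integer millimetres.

translate([0, 0, 703]) cube([1226, 782, 26]);
translate([86, 86, 0]) cylinder(h = 703, r = 33);
translate([1140, 86, 0]) cylinder(h = 703, r = 33);
translate([86, 696, 0]) cylinder(h = 703, r = 33);
translate([1140, 696, 0]) cylinder(h = 703, r = 33);
translate([0, -151, 0]) {
  cube([55, 51, 1509]);
  translate([457, 0, 0]) cube([55, 51, 1509]);
  translate([55, 0, 264]) cube([402, 51, 20]);
  translate([55, 0, 512]) cube([402, 51, 20]);
  translate([55, 0, 760]) cube([402, 51, 20]);
  translate([55, 0, 1008]) cube([402, 51, 20]);
  translate([55, 0, 1256]) cube([402, 51, 20]);
}
translate([485, 382, 729]) {
  cube([250, 183, 21]);
  translate([0, 0, 21]) cube([250, 21, 87]);
  translate([0, 162, 21]) cube([250, 21, 87]);
  translate([0, 21, 21]) cube([21, 141, 87]);
  translate([229, 21, 21]) cube([21, 141, 87]);
}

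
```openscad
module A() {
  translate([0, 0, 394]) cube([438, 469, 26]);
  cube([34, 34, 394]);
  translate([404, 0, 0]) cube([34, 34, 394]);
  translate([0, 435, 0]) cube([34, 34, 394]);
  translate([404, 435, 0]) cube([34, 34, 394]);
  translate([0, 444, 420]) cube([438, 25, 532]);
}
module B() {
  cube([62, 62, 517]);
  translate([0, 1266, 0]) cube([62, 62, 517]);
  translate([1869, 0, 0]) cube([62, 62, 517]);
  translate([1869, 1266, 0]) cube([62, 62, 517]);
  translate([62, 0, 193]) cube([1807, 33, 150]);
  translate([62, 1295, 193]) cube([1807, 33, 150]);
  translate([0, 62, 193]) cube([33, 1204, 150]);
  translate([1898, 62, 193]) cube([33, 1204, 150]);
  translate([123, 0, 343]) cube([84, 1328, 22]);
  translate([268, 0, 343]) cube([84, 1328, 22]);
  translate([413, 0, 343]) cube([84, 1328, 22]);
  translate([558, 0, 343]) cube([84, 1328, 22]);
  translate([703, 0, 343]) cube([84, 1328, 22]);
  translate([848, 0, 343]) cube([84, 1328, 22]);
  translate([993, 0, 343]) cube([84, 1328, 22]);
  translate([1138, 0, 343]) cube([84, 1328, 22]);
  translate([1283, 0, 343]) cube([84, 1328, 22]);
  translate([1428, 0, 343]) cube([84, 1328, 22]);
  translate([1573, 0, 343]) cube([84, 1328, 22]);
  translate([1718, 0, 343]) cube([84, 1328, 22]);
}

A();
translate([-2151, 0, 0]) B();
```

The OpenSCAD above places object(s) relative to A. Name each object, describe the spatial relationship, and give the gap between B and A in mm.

A is a chair. B is a bed frame. The bed frame is on the floor beside the chair on its −x side. The gap between the bed frame and the chair is 220 mm.

The bed frame's nearest face is 220 mm from the chair's −x face.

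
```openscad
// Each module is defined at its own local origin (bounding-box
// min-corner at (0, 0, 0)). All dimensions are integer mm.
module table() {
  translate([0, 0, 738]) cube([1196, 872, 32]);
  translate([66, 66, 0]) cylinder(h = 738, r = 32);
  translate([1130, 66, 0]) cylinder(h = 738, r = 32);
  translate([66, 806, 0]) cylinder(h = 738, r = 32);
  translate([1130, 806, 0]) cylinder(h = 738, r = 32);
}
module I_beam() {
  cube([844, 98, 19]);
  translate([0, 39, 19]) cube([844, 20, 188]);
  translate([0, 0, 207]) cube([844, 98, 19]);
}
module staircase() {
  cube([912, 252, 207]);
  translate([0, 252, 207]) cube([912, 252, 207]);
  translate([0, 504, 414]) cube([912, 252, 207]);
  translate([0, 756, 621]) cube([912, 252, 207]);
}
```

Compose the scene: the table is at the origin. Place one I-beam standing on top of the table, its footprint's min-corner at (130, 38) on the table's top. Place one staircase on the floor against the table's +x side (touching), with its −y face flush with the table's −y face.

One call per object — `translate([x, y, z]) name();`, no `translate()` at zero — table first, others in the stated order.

table();
translate([130, 38, 770]) I_beam();
translate([1196, 0, 0]) staircase();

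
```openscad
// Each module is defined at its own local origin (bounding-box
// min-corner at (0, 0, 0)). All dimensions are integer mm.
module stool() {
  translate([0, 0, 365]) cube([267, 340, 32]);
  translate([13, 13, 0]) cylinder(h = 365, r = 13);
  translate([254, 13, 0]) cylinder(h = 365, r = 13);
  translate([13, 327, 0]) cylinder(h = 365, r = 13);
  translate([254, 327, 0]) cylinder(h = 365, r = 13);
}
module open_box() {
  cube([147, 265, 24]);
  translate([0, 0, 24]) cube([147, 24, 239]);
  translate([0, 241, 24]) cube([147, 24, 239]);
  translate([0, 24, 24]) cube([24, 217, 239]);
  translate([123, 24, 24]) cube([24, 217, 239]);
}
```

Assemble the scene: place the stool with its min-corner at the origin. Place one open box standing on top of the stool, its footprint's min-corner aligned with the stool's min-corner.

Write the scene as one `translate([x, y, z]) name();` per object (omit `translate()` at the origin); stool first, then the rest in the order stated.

stool();
translate([0, 0, 397]) open_box();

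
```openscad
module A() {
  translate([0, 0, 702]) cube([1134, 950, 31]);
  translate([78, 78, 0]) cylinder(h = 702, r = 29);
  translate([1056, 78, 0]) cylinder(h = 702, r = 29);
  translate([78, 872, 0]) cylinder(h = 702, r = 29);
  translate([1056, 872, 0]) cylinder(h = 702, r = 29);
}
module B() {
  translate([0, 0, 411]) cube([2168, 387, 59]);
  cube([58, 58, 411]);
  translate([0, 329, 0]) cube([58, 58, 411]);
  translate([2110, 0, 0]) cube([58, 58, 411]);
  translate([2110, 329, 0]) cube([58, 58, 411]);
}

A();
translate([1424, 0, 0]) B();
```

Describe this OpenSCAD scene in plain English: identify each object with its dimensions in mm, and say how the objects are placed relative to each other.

A is a table: top 1134 mm (x) × 950 mm (y), 31 mm thick, upper face at z = 733 mm, on four round legs of 58 mm diameter, each leg's bounding box inset 49 mm from the nearest pair of top edges, running from z = 0 to the bottom of the top.

B is a long wooden bench with a 2168 mm (x) × 387 mm (y) seat, 59 mm thick, its top surface 470 mm above the floor. Four 58 mm square legs at the seat corners, flush with the edges, run from z = 0 to the seat underside.

The bench is on the floor beside the table on its +x side.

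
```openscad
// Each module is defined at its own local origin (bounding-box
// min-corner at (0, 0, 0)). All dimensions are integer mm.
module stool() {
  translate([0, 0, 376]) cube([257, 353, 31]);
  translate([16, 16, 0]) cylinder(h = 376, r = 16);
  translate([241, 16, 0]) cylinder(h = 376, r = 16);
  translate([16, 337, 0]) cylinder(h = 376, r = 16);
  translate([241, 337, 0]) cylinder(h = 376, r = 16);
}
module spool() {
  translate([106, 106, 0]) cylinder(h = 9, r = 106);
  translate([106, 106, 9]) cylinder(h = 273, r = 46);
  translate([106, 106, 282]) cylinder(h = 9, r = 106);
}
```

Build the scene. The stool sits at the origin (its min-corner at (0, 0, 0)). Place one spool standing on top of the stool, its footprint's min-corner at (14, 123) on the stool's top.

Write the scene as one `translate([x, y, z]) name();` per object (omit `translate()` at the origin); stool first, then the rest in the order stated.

stool();
translate([14, 123, 407]) spool();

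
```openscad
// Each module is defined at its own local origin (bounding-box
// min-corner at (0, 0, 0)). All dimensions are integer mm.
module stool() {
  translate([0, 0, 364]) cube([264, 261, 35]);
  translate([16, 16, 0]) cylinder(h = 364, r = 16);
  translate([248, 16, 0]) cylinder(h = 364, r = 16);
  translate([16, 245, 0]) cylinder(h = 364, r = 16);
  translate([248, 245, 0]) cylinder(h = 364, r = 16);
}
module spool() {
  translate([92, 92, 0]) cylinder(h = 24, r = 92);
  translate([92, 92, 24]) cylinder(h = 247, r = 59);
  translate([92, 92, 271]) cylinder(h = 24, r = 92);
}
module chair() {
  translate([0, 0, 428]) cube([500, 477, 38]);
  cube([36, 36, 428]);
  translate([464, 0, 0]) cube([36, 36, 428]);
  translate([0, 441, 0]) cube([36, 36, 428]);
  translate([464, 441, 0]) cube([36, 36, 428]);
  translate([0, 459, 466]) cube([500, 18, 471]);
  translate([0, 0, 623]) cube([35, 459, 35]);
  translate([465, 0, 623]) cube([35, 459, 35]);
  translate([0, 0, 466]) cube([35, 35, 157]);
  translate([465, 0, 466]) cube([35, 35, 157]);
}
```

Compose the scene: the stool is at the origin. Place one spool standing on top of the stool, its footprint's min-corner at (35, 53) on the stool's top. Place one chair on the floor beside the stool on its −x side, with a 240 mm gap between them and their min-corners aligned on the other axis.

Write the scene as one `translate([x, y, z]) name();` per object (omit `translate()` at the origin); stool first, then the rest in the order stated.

stool();
translate([35, 53, 399]) spool();
translate([-740, 0, 0]) chair();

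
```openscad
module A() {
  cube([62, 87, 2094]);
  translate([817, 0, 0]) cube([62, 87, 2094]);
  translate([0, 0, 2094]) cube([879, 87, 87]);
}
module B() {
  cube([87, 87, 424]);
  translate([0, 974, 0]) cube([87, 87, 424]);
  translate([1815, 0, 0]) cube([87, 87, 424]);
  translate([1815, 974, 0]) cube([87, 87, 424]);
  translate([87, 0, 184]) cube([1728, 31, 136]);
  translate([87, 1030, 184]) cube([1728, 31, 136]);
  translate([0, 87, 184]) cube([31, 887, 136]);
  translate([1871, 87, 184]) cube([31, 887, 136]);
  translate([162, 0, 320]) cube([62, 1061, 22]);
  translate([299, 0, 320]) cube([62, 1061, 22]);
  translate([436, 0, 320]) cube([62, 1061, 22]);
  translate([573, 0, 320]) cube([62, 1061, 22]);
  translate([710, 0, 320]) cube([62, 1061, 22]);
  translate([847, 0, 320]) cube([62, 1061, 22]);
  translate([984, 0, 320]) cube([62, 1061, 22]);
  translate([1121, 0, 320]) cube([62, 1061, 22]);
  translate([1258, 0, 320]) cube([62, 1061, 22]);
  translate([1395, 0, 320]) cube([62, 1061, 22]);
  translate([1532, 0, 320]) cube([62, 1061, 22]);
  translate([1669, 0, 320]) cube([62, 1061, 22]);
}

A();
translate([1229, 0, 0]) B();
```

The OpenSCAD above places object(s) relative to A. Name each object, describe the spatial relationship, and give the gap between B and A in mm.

The bed frame's nearest face is 350 mm from the door frame's +x face.

A is a door frame. B is a bed frame. The bed frame is on the floor beside the door frame on its +x side. The gap between the bed frame and the door frame is 350 mm.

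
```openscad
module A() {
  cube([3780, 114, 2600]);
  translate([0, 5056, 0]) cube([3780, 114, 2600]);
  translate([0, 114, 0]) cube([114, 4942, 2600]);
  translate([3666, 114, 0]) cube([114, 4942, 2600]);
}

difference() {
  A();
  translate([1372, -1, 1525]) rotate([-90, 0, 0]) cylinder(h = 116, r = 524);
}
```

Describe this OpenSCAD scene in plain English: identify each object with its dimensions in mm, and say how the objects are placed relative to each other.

A is the wall frame of a small rectangular building: four walls, each 2600 mm tall and 114 mm thick, enclosing a footprint 3780 mm (x) by 5170 mm (y) outside-to-outside, with no floor or roof. The front and back walls (the −y and +y sides) span the full width; the two side walls fit between them.

The house frame has a circular hole of radius 524 mm through its front wall, centred at (x = 1372, z = 1525).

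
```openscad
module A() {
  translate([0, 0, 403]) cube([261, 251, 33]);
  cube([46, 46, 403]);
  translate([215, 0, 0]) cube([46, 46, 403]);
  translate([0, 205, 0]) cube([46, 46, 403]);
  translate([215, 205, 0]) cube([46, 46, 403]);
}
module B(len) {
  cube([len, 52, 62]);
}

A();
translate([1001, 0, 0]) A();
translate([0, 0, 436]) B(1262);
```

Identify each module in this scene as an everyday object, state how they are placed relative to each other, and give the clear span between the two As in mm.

A is a stool. B is a beam. A beam spans the tops of two stools. The clear span between the two stools is 740 mm.

Second stool starts at x = 1001; first ends at x = 261; clear span = 1001 − 261 = 740 mm.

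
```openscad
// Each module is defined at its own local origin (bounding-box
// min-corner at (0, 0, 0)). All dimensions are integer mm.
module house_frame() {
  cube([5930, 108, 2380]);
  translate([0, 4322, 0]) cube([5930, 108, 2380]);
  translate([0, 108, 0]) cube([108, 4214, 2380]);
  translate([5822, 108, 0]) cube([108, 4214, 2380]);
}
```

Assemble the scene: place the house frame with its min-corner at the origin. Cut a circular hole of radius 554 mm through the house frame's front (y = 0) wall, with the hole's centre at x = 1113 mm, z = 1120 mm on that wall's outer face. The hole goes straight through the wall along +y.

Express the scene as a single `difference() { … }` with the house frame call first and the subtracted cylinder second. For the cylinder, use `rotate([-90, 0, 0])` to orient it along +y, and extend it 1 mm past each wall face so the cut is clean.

difference() {
  house_frame();
  translate([1113, -1, 1120]) rotate([-90, 0, 0]) cylinder(h = 110, r = 554);
}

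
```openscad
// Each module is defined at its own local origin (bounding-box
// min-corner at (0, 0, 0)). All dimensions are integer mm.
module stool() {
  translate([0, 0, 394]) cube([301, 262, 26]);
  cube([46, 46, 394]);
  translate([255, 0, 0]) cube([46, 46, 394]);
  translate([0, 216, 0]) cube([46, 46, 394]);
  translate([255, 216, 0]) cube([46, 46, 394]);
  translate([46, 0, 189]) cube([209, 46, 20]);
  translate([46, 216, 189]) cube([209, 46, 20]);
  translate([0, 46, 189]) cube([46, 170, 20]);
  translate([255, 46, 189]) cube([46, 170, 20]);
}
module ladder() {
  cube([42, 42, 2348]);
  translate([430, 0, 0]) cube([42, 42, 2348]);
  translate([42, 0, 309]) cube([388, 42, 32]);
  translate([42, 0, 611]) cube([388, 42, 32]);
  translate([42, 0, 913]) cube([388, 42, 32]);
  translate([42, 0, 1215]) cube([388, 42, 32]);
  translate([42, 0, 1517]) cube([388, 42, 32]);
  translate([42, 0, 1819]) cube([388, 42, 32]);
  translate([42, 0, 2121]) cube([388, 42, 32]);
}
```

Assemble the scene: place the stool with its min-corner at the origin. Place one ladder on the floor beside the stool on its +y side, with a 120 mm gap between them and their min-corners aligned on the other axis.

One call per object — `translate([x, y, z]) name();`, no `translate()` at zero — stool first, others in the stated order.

stool();
translate([0, 382, 0]) ladder();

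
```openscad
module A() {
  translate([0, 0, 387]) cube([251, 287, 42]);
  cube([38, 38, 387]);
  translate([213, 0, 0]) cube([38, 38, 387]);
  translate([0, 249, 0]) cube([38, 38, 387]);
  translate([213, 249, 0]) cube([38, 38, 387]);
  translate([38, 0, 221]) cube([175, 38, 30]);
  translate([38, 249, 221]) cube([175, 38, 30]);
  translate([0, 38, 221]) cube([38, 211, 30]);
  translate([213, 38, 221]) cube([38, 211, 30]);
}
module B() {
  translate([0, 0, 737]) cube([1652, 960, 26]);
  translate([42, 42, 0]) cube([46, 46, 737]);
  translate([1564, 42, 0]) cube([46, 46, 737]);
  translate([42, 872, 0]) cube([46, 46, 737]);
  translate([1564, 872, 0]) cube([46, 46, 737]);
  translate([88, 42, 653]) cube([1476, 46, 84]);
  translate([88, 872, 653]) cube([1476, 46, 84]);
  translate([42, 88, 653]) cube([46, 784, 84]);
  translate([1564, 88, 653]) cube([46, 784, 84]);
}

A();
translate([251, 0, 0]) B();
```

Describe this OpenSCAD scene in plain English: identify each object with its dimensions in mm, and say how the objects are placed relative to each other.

A is a simple wooden stool: a rectangular seat 251 mm (x) by 287 mm (y), 42 mm thick, top face at z = 429 mm, on four square legs, each 38×38 mm in cross-section. The legs rest on z = 0, each flush with a corner of the seat. Four stretchers, 38 mm wide and 30 mm tall, connect adjacent legs with their undersides at z = 221 mm, each running between the inner faces of the legs it joins and aligned with the legs' outer faces on the other axis.

B is a table: top 1652 mm (x) × 960 mm (y), 26 mm thick, upper face at z = 763 mm, on four 46×46 mm square legs, each inset 42 mm from the nearest pair of top edges, running from z = 0 to the bottom of the top. Four apron rails, 46 mm thick and 84 mm tall, run between adjacent legs with their top edges flush with the underside of the top and their outer faces flush with the legs' outer faces.

The table is against the stool's +x side, with their −y faces flush.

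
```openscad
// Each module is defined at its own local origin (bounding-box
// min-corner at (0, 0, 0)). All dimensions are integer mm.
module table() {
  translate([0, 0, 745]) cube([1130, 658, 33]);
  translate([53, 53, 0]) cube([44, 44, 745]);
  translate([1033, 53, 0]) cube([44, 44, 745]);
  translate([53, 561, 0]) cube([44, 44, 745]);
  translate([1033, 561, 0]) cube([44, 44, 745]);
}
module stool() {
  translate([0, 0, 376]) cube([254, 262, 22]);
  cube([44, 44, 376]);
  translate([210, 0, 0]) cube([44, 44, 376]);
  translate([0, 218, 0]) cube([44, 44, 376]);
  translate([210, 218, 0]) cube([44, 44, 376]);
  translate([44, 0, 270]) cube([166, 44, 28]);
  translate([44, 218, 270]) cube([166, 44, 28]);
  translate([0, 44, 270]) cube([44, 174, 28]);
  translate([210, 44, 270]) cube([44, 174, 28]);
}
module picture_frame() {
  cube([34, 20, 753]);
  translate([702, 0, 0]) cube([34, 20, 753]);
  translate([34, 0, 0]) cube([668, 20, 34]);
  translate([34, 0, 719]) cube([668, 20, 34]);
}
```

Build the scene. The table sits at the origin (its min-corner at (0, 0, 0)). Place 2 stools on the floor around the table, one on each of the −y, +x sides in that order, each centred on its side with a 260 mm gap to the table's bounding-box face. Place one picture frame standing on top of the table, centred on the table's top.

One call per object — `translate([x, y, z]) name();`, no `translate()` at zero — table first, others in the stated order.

table();
translate([438, -522, 0]) stool();
translate([1390, 198, 0]) stool();
translate([197, 319, 778]) picture_frame();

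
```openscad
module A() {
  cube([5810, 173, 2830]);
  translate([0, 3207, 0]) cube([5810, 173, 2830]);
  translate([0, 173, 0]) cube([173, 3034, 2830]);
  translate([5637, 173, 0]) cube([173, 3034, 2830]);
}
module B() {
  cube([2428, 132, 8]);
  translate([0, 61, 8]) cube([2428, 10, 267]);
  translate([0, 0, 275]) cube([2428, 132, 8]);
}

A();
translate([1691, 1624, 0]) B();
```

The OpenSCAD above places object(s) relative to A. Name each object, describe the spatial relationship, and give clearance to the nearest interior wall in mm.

Clearances: x = 1518, y = 1451; minimum 1451 mm.

A is a house frame. B is an I-beam. The I-beam sits inside the house frame, centred. The clearance to the nearest interior wall is 1451 mm.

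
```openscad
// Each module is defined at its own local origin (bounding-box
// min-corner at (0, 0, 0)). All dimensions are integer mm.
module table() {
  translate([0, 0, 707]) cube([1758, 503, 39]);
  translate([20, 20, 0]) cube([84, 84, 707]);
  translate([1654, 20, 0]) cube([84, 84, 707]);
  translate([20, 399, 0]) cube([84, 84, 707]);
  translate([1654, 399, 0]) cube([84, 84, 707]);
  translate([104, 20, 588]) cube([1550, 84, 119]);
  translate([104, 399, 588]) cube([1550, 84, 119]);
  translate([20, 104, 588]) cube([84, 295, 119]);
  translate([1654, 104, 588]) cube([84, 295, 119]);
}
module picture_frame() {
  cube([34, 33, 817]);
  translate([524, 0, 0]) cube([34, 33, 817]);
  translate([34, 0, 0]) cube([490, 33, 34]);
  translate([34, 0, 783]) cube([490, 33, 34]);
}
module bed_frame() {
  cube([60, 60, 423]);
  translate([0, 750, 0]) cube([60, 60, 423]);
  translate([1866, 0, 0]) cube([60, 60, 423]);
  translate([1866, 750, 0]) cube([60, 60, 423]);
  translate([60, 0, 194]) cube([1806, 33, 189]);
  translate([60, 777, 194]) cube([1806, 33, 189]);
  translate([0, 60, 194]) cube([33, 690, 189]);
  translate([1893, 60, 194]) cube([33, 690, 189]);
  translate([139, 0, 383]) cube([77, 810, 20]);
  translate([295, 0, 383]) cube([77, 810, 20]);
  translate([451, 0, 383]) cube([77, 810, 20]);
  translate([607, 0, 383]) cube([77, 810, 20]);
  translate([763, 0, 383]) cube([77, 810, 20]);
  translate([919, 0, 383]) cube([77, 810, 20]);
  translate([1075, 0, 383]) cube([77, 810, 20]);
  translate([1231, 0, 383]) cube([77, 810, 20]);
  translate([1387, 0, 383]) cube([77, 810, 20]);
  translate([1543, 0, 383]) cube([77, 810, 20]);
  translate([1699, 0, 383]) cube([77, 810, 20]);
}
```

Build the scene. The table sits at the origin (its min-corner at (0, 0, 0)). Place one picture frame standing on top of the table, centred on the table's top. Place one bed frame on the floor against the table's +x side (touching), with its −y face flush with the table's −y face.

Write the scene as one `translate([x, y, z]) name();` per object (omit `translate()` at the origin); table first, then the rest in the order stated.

table();
translate([600, 235, 746]) picture_frame();
translate([1758, 0, 0]) bed_frame();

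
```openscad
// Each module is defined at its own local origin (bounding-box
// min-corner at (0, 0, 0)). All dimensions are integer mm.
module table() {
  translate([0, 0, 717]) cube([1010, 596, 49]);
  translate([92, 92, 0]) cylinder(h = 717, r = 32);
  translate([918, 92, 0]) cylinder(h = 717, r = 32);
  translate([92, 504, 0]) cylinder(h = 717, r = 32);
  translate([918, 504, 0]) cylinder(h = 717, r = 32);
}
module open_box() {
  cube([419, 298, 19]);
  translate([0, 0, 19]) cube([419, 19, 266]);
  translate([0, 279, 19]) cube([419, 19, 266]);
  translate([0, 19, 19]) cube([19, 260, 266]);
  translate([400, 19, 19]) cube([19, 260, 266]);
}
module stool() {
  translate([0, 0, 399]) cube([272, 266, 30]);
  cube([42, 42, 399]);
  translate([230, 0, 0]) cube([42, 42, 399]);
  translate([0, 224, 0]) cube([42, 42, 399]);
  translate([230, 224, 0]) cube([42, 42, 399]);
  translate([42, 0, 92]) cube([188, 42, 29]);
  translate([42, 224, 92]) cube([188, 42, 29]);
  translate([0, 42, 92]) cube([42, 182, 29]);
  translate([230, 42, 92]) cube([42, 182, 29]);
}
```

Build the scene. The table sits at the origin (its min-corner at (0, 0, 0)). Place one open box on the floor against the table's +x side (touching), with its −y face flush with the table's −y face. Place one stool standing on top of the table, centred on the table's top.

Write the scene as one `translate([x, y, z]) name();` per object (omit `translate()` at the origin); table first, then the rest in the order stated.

table();
translate([1010, 0, 0]) open_box();
translate([369, 165, 766]) stool();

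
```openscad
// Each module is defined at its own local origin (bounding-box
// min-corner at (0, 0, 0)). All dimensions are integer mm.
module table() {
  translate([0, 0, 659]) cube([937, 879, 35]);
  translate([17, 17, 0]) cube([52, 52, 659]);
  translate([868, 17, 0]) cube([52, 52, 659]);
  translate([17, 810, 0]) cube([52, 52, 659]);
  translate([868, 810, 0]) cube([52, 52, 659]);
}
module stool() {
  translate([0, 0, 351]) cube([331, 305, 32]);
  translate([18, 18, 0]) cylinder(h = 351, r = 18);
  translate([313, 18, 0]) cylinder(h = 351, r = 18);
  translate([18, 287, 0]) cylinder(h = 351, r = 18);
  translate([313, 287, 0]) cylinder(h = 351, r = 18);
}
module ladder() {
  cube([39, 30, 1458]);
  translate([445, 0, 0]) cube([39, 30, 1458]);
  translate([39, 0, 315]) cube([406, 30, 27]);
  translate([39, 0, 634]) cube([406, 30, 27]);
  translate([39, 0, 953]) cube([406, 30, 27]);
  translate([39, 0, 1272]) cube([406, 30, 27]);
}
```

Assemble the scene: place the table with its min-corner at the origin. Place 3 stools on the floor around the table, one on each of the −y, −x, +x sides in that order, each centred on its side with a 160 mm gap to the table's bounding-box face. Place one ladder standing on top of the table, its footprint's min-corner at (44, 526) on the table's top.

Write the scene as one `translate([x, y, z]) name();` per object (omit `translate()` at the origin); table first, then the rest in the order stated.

table();
translate([303, -465, 0]) stool();
translate([-491, 287, 0]) stool();
translate([1097, 287, 0]) stool();
translate([44, 526, 694]) ladder();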